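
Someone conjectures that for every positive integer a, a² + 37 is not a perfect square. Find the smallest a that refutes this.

a = 18

We need the least positive integer a for which a² + 37 is a perfect square.
For a = 1, 2, 3, 4, …, 15, 16, 17 the conclusion holds.
a = 18: 18² + 37 = 361 = 19², a perfect square.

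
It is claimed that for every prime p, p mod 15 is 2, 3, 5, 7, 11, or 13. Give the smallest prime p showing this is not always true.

The first 7 eligible values, up to p = 17, all satisfy the conclusion.
p = 19: 19 mod 15 = 4 — not in {2, 3, 5, 7, 11, 13}.
Hence p = 19 is a counterexample.

p = 19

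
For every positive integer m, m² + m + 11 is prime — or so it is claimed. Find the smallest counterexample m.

For m = 1, 2, 3, 4, 5, 6, 7, 8, 9 the conclusion holds.
m = 10: m² + m + 11 = 121 = 11 × 11, composite.

m = 10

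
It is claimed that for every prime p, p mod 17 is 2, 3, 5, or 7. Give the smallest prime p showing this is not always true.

p = 11

For p = 2, 3, 5, 7 the conclusion holds.
p = 11: 11 mod 17 = 11 — not in {2, 3, 5, 7}.
So p = 11 is the smallest counterexample.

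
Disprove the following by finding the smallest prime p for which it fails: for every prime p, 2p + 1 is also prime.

p = 7

We need the least prime p for which 2p + 1 is not prime.
p = 2: 2p + 1 = 5, prime.
p = 3: 2p + 1 = 7, prime.
p = 5: 2p + 1 = 11, prime.
p = 7: 2p + 1 = 15 = 3 × 5, not prime.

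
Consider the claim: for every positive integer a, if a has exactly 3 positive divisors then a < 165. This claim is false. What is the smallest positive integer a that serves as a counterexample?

a = 169

We need the least positive integer a for which a has exactly 3 positive divisors but the claim fails.
For a = 4, 9, 25, 49, 121 the conclusion holds.
a = 169: τ(169) = 3; 169 ≥ 165.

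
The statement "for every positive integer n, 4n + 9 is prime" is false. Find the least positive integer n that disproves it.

We need the least positive integer n for which 4n + 9 is not prime.
n = 1: 4n + 9 = 13, prime.
n = 2: 4n + 9 = 17, prime.
n = 3: 4n + 9 = 21 = 3 × 7, composite.

n = 3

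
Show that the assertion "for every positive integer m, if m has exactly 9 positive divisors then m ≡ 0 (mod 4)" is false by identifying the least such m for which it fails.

m = 225

A counterexample is any positive integer m such that m has exactly 9 positive divisors but the claim fails; we check each in order.
For m = 36, 100, 196 the conclusion holds.
m = 225: τ(225) = 9; 225 ≡ 1 (mod 4).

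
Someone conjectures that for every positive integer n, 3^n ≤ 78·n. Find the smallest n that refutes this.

A counterexample is any positive integer n such that 3^n > 78·n; we check each in order.
The first 5 eligible values, up to n = 5, all satisfy the conclusion.
n = 6: 3^n = 729 and 78·n = 468, so 729 > 468.

n = 6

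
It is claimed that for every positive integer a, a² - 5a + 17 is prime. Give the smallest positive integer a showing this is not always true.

a = 13

For a = 1, 2, 3, 4, …, 10, 11, 12 the conclusion holds.
a = 13: a² - 5a + 17 = 121 = 11 × 11, composite.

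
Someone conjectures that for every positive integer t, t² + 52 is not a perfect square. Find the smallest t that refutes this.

t = 12

A counterexample is any positive integer t such that t² + 52 is a perfect square; we check each in order.
For t = 1, 2, 3, 4, …, 9, 10, 11 the conclusion holds.
t = 12: 12² + 52 = 196 = 14², a perfect square.
Hence t = 12 is a counterexample.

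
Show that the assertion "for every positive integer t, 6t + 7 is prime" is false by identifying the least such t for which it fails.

A counterexample is any positive integer t such that 6t + 7 is not prime; we check each in order.
t = 1: 6t + 7 = 13, prime.
t = 2: 6t + 7 = 19, prime.
t = 3: 6t + 7 = 25 = 5 × 5, composite.
Hence t = 3 is a counterexample.

t = 3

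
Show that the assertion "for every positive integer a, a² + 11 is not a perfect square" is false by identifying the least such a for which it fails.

a = 5

Check each positive integer a in order until a² + 11 is a perfect square.
a = 1: 1² + 11 = 12, not a perfect square.
a = 2: 2² + 11 = 15, not a perfect square.
a = 3: 3² + 11 = 20, not a perfect square.
a = 4: 4² + 11 = 27, not a perfect square.
a = 5: 5² + 11 = 36 = 6², a perfect square.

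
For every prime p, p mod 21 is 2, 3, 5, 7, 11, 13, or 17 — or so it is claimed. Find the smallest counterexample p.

Check each prime p in order until the claim fails.
The first 7 eligible values, up to p = 17, all satisfy the conclusion.
p = 19: 19 mod 21 = 19 — not in {2, 3, 5, 7, 11, 13, 17}.
Thus p = 19 disproves the claim, and no smaller p works.

p = 19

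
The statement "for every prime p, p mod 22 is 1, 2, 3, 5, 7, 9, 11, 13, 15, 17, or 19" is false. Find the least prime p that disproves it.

The first 13 eligible values, up to p = 41, all satisfy the conclusion.
p = 43: 43 mod 22 = 21 — not in {1, 2, 3, 5, 7, 9, 11, 13, 15, 17, 19}.
So p = 43 is the smallest counterexample.

p = 43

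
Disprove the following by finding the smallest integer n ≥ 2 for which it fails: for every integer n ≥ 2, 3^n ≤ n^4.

The first 6 eligible values, up to n = 7, all satisfy the conclusion.
n = 8: 3^n = 6561 and n^4 = 4096, so 6561 > 4096.
Hence n = 8 is a counterexample.

n = 8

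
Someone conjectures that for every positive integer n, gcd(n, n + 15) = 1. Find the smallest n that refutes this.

n = 3

For n = 1, 2 the conclusion holds.
n = 3: gcd(3, 18) = 3.
So n = 3 is the smallest counterexample.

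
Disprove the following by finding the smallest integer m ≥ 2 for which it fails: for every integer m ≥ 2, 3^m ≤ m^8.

For m = 2, 3, 4, 5, …, 20, 21, 22 the conclusion holds.
m = 23: 3^m = 94143178827 and m^8 = 78310985281, so 94143178827 > 78310985281.
Hence m = 23 is a counterexample.

m = 23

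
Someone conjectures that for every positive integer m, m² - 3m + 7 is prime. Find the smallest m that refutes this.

m = 6

A counterexample is any positive integer m such that m² - 3m + 7 is not prime; we check each in order.
For m = 1, 2, 3, 4, 5 the conclusion holds.
m = 6: m² - 3m + 7 = 25 = 5 × 5, composite.
So m = 6 is the smallest counterexample.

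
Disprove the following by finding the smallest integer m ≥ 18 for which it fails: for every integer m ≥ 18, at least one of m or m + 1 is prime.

m = 20

We need the least integer m ≥ 18 for which m, m + 1 are both composite.
For m = 18, 19 the conclusion holds.
m = 20: 20 = 2 × 10; 21 = 3 × 7 — both composite.
Hence m = 20 is a counterexample.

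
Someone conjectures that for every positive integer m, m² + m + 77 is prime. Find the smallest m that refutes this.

We need the least positive integer m for which m² + m + 77 is not prime.
m = 1: m² + m + 77 = 79, prime.
m = 2: m² + m + 77 = 83, prime.
m = 3: m² + m + 77 = 89, prime.
m = 4: m² + m + 77 = 97, prime.
m = 5: m² + m + 77 = 107, prime.
m = 6: m² + m + 77 = 119 = 7 × 17, composite.

m = 6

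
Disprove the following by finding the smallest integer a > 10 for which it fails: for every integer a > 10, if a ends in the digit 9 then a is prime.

a = 39

We need the least integer a > 10 for which a ends in the digit 9 but a is not prime.
For a = 19, 29 the conclusion holds.
a = 39: 39 ends in 9; 39 = 3 × 13, composite.
Thus a = 39 disproves the claim, and no smaller a works.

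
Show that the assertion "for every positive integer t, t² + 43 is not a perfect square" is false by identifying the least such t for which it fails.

We need the least positive integer t for which t² + 43 is a perfect square.
For t = 1, 2, 3, 4, …, 18, 19, 20 the conclusion holds.
t = 21: 21² + 43 = 484 = 22², a perfect square.
So t = 21 is the smallest counterexample.

t = 21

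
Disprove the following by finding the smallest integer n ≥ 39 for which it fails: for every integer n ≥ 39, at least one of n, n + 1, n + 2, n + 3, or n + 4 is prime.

n = 48

We need the least integer n ≥ 39 for which n, n + 1, n + 2, n + 3, n + 4 are all composite.
The first 9 eligible values, up to n = 47, all satisfy the conclusion.
n = 48: 48 = 2 × 24; 49 = 7 × 7; 50 = 2 × 25; 51 = 3 × 17; 52 = 2 × 26 — all composite.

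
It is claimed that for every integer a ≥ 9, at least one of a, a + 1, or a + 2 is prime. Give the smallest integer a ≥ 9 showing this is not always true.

a = 14

a = 9: 11 is prime.
a = 10: 11 is prime.
a = 11: 11 is prime.
a = 12: 13 is prime.
a = 13: 13 is prime.
a = 14: 14 = 2 × 7; 15 = 3 × 5; 16 = 2 × 8 — all composite.
Thus a = 14 disproves the claim, and no smaller a works.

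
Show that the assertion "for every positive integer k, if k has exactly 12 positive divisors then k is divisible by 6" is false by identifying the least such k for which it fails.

k = 140

We need the least positive integer k for which k has exactly 12 positive divisors but k is not divisible by 6.
The first 8 eligible values, up to k = 132, all satisfy the conclusion.
k = 140: τ(140) = 12; 140 mod 6 = 2.
Thus k = 140 disproves the claim, and no smaller k works.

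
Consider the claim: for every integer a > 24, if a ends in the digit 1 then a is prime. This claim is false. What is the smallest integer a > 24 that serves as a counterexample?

A counterexample is any integer a > 24 such that a ends in the digit 1 but a is not prime; we check each in order.
For a = 31, 41 the conclusion holds.
a = 51: 51 ends in 1; 51 = 3 × 17, composite.
So a = 51 is the smallest counterexample.

a = 51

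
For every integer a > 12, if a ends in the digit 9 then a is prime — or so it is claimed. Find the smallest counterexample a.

A counterexample is any integer a > 12 such that a ends in the digit 9 but a is not prime; we check each in order.
For a = 19, 29 the conclusion holds.
a = 39: 39 ends in 9; 39 = 3 × 13, composite.

a = 39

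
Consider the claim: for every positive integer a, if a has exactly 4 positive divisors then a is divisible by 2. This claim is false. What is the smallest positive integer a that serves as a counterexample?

We need the least positive integer a for which a has exactly 4 positive divisors but a is not divisible by 2.
a = 6: τ(6) = 4; 6 mod 2 = 0.
a = 8: τ(8) = 4; 8 mod 2 = 0.
a = 10: τ(10) = 4; 10 mod 2 = 0.
a = 14: τ(14) = 4; 14 mod 2 = 0.
a = 15: τ(15) = 4; 15 mod 2 = 1.

a = 15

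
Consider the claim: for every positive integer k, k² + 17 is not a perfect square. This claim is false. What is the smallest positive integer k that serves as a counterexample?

We need the least positive integer k for which k² + 17 is a perfect square.
For k = 1, 2, 3, 4, 5, 6, 7 the conclusion holds.
k = 8: 8² + 17 = 81 = 9², a perfect square.
Thus k = 8 disproves the claim, and no smaller k works.

k = 8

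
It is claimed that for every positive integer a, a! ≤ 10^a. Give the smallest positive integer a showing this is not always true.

The first 24 eligible values, up to a = 24, all satisfy the conclusion.
a = 25: a! = 15511210043330985984000000 and 10^a = 10000000000000000000000000, so 15511210043330985984000000 > 10000000000000000000000000.
Hence a = 25 is a counterexample.

a = 25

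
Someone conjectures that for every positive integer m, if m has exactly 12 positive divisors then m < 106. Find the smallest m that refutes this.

We need the least positive integer m for which m has exactly 12 positive divisors but the claim fails.
For m = 60, 72, 84, 90, 96 the conclusion holds.
m = 108: τ(108) = 12; 108 ≥ 106.
So m = 108 is the smallest counterexample.

m = 108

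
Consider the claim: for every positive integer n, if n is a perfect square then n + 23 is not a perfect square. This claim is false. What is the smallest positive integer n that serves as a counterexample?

n = 121

The first 10 eligible values, up to n = 100, all satisfy the conclusion.
n = 121: 121 = 11² and 121 + 23 = 144 = 12².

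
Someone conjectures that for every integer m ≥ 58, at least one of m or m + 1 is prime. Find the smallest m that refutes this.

m = 58: 59 is prime.
m = 59: 59 is prime.
m = 60: 61 is prime.
m = 61: 61 is prime.
m = 62: 62 = 2 × 31; 63 = 3 × 21 — both composite.
So m = 62 is the smallest counterexample.

m = 62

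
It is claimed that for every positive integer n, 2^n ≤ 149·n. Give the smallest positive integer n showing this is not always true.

We need the least positive integer n for which 2^n > 149·n.
The first 10 eligible values, up to n = 10, all satisfy the conclusion.
n = 11: 2^n = 2048 and 149·n = 1639, so 2048 > 1639.

n = 11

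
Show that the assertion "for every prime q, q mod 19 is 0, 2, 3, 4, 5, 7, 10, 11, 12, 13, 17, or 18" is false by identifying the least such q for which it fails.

q = 47

Check each prime q in order until the claim fails.
For q = 2, 3, 5, 7, …, 37, 41, 43 the conclusion holds.
q = 47: 47 mod 19 = 9 — not in {0, 2, 3, 4, 5, 7, 10, 11, 12, 13, 17, 18}.
Hence q = 47 is a counterexample.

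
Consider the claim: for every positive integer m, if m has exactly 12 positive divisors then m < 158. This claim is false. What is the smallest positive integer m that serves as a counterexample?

We need the least positive integer m for which m has exactly 12 positive divisors but the claim fails.
The first 11 eligible values, up to m = 156, all satisfy the conclusion.
m = 160: τ(160) = 12; 160 ≥ 158.

m = 160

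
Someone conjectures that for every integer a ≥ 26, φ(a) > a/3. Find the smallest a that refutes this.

We need the least integer a ≥ 26 for which the claim fails.
a = 26: φ(26) = 12 and 26/3 = 26/3, so φ(26) > 26/3.
a = 27: φ(27) = 18 and 27/3 = 9, so φ(27) > 27/3.
a = 28: φ(28) = 12 and 28/3 = 28/3, so φ(28) > 28/3.
a = 29: φ(29) = 28 and 29/3 = 29/3, so φ(29) > 29/3.
a = 30: φ(30) = 8 and 30/3 = 10, so φ(30) ≤ 30/3.
So a = 30 is the smallest counterexample.

a = 30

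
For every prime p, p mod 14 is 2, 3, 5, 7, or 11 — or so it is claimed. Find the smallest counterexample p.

p = 13

Check each prime p in order until the claim fails.
The first 5 eligible values, up to p = 11, all satisfy the conclusion.
p = 13: 13 mod 14 = 13 — not in {2, 3, 5, 7, 11}.
Hence p = 13 is a counterexample.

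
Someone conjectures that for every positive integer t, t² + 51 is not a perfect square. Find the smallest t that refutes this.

t = 7

For t = 1, 2, 3, 4, 5, 6 the conclusion holds.
t = 7: 7² + 51 = 100 = 10², a perfect square.
So t = 7 is the smallest counterexample.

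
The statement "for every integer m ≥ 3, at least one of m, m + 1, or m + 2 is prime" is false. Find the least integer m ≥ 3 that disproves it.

m = 8

m = 3: 3 is prime.
m = 4: 5 is prime.
m = 5: 5 is prime.
m = 6: 7 is prime.
m = 7: 7 is prime.
m = 8: 8 = 2 × 4; 9 = 3 × 3; 10 = 2 × 5 — all composite.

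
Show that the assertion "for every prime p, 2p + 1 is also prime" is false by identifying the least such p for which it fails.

A counterexample is any prime p such that 2p + 1 is not prime; we check each in order.
p = 2: 2p + 1 = 5, prime.
p = 3: 2p + 1 = 7, prime.
p = 5: 2p + 1 = 11, prime.
p = 7: 2p + 1 = 15 = 3 × 5, not prime.
So p = 7 is the smallest counterexample.

p = 7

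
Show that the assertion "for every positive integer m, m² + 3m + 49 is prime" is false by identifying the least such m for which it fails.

For m = 1, 2, 3 the conclusion holds.
m = 4: m² + 3m + 49 = 77 = 7 × 11, composite.
So m = 4 is the smallest counterexample.

m = 4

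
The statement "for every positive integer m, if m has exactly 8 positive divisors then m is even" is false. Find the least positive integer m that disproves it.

We need the least positive integer m for which m has exactly 8 positive divisors but m is odd.
The first 12 eligible values, up to m = 104, all satisfy the conclusion.
m = 105: divisors of 105: 1, 3, 5, 7, 15, 21, 35, 105; 105 is odd.
So m = 105 is the smallest counterexample.

m = 105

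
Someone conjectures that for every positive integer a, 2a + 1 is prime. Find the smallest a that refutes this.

For a = 1, 2, 3 the conclusion holds.
a = 4: 2a + 1 = 9 = 3 × 3, composite.

a = 4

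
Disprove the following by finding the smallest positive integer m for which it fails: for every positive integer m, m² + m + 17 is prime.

A counterexample is any positive integer m such that m² + m + 17 is not prime; we check each in order.
The first 15 eligible values, up to m = 15, all satisfy the conclusion.
m = 16: m² + m + 17 = 289 = 17 × 17, composite.
Thus m = 16 disproves the claim, and no smaller m works.

m = 16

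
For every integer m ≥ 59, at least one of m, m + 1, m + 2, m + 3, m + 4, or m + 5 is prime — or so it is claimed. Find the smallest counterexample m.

m = 90

The first 31 eligible values, up to m = 89, all satisfy the conclusion.
m = 90: 90 = 2 × 45; 91 = 7 × 13; 92 = 2 × 46; 93 = 3 × 31; 94 = 2 × 47; 95 = 5 × 19 — all composite.
Hence m = 90 is a counterexample.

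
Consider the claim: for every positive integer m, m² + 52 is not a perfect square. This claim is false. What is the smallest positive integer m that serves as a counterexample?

m = 12

We need the least positive integer m for which m² + 52 is a perfect square.
For m = 1, 2, 3, 4, …, 9, 10, 11 the conclusion holds.
m = 12: 12² + 52 = 196 = 14², a perfect square.
Thus m = 12 disproves the claim, and no smaller m works.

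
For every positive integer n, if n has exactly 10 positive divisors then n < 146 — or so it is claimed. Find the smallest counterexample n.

A counterexample is any positive integer n such that n has exactly 10 positive divisors but the claim fails; we check each in order.
For n = 48, 80, 112 the conclusion holds.
n = 162: τ(162) = 10; 162 ≥ 146.
Thus n = 162 disproves the claim, and no smaller n works.

n = 162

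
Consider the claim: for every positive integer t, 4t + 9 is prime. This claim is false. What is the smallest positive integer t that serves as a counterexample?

Check each positive integer t in order until 4t + 9 is not prime.
t = 1: 4t + 9 = 13, prime.
t = 2: 4t + 9 = 17, prime.
t = 3: 4t + 9 = 21 = 3 × 7, composite.

t = 3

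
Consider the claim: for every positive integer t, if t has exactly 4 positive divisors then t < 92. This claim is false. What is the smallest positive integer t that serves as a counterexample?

t = 93

Check each positive integer t in order until t has exactly 4 positive divisors but the claim fails.
The first 29 eligible values, up to t = 91, all satisfy the conclusion.
t = 93: τ(93) = 4; 93 ≥ 92.
So t = 93 is the smallest counterexample.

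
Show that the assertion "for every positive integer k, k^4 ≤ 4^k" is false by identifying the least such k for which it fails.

k = 3

For k = 1, 2 the conclusion holds.
k = 3: k^4 = 81 and 4^k = 64, so 81 > 64.
So k = 3 is the smallest counterexample.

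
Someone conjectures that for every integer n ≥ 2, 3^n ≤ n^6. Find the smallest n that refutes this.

Check each integer n ≥ 2 in order until 3^n > n^6.
For n = 2, 3, 4, 5, …, 12, 13, 14 the conclusion holds.
n = 15: 3^n = 14348907 and n^6 = 11390625, so 14348907 > 11390625.

n = 15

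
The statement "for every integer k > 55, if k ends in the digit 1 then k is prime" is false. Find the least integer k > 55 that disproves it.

k = 81

A counterexample is any integer k > 55 such that k ends in the digit 1 but k is not prime; we check each in order.
For k = 61, 71 the conclusion holds.
k = 81: 81 ends in 1; 81 = 3 × 27, composite.
So k = 81 is the smallest counterexample.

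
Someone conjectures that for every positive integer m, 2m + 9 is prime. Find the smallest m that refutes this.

Check each positive integer m in order until 2m + 9 is not prime.
m = 1: 2m + 9 = 11, prime.
m = 2: 2m + 9 = 13, prime.
m = 3: 2m + 9 = 15 = 3 × 5, composite.
So m = 3 is the smallest counterexample.

m = 3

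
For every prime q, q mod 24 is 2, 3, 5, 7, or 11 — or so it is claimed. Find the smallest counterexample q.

q = 2: 2 mod 24 = 2.
q = 3: 3 mod 24 = 3.
q = 5: 5 mod 24 = 5.
q = 7: 7 mod 24 = 7.
q = 11: 11 mod 24 = 11.
q = 13: 13 mod 24 = 13 — not in {2, 3, 5, 7, 11}.

q = 13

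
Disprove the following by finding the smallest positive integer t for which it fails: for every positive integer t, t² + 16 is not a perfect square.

For t = 1, 2 the conclusion holds.
t = 3: 3² + 16 = 25 = 5², a perfect square.

t = 3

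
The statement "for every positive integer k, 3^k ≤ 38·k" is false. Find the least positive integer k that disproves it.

k = 5

Check each positive integer k in order until 3^k > 38·k.
For k = 1, 2, 3, 4 the conclusion holds.
k = 5: 3^k = 243 and 38·k = 190, so 243 > 190.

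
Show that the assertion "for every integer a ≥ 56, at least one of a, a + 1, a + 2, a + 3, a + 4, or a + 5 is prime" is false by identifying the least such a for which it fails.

Check each integer a ≥ 56 in order until a, a + 1, a + 2, a + 3, a + 4, a + 5 are all composite.
For a = 56, 57, 58, 59, …, 87, 88, 89 the conclusion holds.
a = 90: 90 = 2 × 45; 91 = 7 × 13; 92 = 2 × 46; 93 = 3 × 31; 94 = 2 × 47; 95 = 5 × 19 — all composite.
Hence a = 90 is a counterexample.

a = 90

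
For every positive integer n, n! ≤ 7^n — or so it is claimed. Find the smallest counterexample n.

n = 17

We need the least positive integer n for which n! > 7^n.
The first 16 eligible values, up to n = 16, all satisfy the conclusion.
n = 17: n! = 355687428096000 and 7^n = 232630513987207, so 355687428096000 > 232630513987207.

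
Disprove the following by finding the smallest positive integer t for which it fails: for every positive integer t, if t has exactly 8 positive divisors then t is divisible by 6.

t = 40

Check each positive integer t in order until t has exactly 8 positive divisors but t is not divisible by 6.
For t = 24, 30 the conclusion holds.
t = 40: τ(40) = 8; 40 mod 6 = 4.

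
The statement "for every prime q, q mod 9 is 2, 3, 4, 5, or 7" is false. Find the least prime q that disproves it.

q = 2: 2 mod 9 = 2.
q = 3: 3 mod 9 = 3.
q = 5: 5 mod 9 = 5.
q = 7: 7 mod 9 = 7.
q = 11: 11 mod 9 = 2.
q = 13: 13 mod 9 = 4.
q = 17: 17 mod 9 = 8 — not in {2, 3, 4, 5, 7}.
Hence q = 17 is a counterexample.

q = 17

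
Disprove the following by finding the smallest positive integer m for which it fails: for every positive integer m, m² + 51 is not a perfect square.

m = 7

m = 1: 1² + 51 = 52, not a perfect square.
m = 2: 2² + 51 = 55, not a perfect square.
m = 3: 3² + 51 = 60, not a perfect square.
m = 4: 4² + 51 = 67, not a perfect square.
m = 5: 5² + 51 = 76, not a perfect square.
m = 6: 6² + 51 = 87, not a perfect square.
m = 7: 7² + 51 = 100 = 10², a perfect square.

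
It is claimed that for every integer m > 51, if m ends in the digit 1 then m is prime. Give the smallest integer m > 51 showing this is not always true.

m = 81

We need the least integer m > 51 for which m ends in the digit 1 but m is not prime.
For m = 61, 71 the conclusion holds.
m = 81: 81 ends in 1; 81 = 3 × 27, composite.
Hence m = 81 is a counterexample.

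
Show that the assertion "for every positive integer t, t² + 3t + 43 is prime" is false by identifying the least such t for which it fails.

Check each positive integer t in order until t² + 3t + 43 is not prime.
The first 38 eligible values, up to t = 38, all satisfy the conclusion.
t = 39: t² + 3t + 43 = 1681 = 41 × 41, composite.

t = 39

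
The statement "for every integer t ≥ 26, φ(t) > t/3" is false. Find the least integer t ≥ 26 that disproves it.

t = 26: φ(26) = 12 and 26/3 = 26/3, so φ(26) > 26/3.
t = 27: φ(27) = 18 and 27/3 = 9, so φ(27) > 27/3.
t = 28: φ(28) = 12 and 28/3 = 28/3, so φ(28) > 28/3.
t = 29: φ(29) = 28 and 29/3 = 29/3, so φ(29) > 29/3.
t = 30: φ(30) = 8 and 30/3 = 10, so φ(30) ≤ 30/3.

t = 30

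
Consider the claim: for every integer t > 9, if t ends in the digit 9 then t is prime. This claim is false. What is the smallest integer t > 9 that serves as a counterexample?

Check each integer t > 9 in order until t ends in the digit 9 but t is not prime.
For t = 19, 29 the conclusion holds.
t = 39: 39 ends in 9; 39 = 3 × 13, composite.

t = 39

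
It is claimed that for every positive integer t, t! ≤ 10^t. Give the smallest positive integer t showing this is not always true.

t = 25

The first 24 eligible values, up to t = 24, all satisfy the conclusion.
t = 25: t! = 15511210043330985984000000 and 10^t = 10000000000000000000000000, so 15511210043330985984000000 > 10000000000000000000000000.
So t = 25 is the smallest counterexample.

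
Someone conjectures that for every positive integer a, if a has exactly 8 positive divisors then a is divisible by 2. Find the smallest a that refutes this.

a = 105

A counterexample is any positive integer a such that a has exactly 8 positive divisors but a is not divisible by 2; we check each in order.
For a = 24, 30, 40, 42, …, 88, 102, 104 the conclusion holds.
a = 105: τ(105) = 8; 105 mod 2 = 1.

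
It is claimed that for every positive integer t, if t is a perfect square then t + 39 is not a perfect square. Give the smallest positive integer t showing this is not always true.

t = 25

A counterexample is any positive integer t such that t is a perfect square but t + 39 is a perfect square; we check each in order.
For t = 1, 4, 9, 16 the conclusion holds.
t = 25: 25 = 5² and 25 + 39 = 64 = 8².
Thus t = 25 disproves the claim, and no smaller t works.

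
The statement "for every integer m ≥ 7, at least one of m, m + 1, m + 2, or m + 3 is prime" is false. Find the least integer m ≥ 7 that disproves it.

We need the least integer m ≥ 7 for which m, m + 1, m + 2, m + 3 are all composite.
For m = 7, 8, 9, 10, …, 21, 22, 23 the conclusion holds.
m = 24: 24 = 2 × 12; 25 = 5 × 5; 26 = 2 × 13; 27 = 3 × 9 — all composite.
So m = 24 is the smallest counterexample.

m = 24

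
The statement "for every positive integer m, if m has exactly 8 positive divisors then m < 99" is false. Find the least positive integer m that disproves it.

For m = 24, 30, 40, 42, 54, 56, 66, 70, 78, 88 the conclusion holds.
m = 102: τ(102) = 8; 102 ≥ 99.
So m = 102 is the smallest counterexample.

m = 102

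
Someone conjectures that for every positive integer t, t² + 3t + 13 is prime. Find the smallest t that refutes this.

t = 9

For t = 1, 2, 3, 4, 5, 6, 7, 8 the conclusion holds.
t = 9: t² + 3t + 13 = 121 = 11 × 11, composite.
Hence t = 9 is a counterexample.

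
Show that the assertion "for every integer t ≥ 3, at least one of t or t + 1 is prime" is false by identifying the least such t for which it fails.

t = 8

t = 3: 3 is prime.
t = 4: 5 is prime.
t = 5: 5 is prime.
t = 6: 7 is prime.
t = 7: 7 is prime.
t = 8: 8 = 2 × 4; 9 = 3 × 3 — both composite.
Hence t = 8 is a counterexample.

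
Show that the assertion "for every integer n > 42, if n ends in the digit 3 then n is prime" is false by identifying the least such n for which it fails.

n = 63

For n = 43, 53 the conclusion holds.
n = 63: 63 ends in 3; 63 = 3 × 21, composite.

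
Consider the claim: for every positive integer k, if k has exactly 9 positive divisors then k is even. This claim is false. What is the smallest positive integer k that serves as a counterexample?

We need the least positive integer k for which k has exactly 9 positive divisors but k is odd.
k = 36: divisors of 36: 9 divisors; 36 is even.
k = 100: divisors of 100: 9 divisors; 100 is even.
k = 196: divisors of 196: 9 divisors; 196 is even.
k = 225: divisors of 225: 9 divisors; 225 is odd.
Hence k = 225 is a counterexample.

k = 225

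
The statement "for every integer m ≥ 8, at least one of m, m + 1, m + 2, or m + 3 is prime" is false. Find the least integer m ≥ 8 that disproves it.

m = 24

For m = 8, 9, 10, 11, …, 21, 22, 23 the conclusion holds.
m = 24: 24 = 2 × 12; 25 = 5 × 5; 26 = 2 × 13; 27 = 3 × 9 — all composite.
So m = 24 is the smallest counterexample.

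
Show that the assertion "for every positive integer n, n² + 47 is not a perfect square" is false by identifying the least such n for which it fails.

n = 23

For n = 1, 2, 3, 4, …, 20, 21, 22 the conclusion holds.
n = 23: 23² + 47 = 576 = 24², a perfect square.
Thus n = 23 disproves the claim, and no smaller n works.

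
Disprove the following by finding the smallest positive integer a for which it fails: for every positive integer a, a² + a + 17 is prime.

We need the least positive integer a for which a² + a + 17 is not prime.
For a = 1, 2, 3, 4, …, 13, 14, 15 the conclusion holds.
a = 16: a² + a + 17 = 289 = 17 × 17, composite.
Hence a = 16 is a counterexample.

a = 16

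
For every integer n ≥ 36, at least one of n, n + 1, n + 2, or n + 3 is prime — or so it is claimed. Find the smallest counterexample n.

For n = 36, 37, 38, 39, …, 45, 46, 47 the conclusion holds.
n = 48: 48 = 2 × 24; 49 = 7 × 7; 50 = 2 × 25; 51 = 3 × 17 — all composite.

n = 48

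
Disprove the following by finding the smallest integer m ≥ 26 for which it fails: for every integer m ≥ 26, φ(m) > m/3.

m = 30

Check each integer m ≥ 26 in order until the claim fails.
For m = 26, 27, 28, 29 the conclusion holds.
m = 30: φ(30) = 8 and 30/3 = 10, so φ(30) ≤ 30/3.
So m = 30 is the smallest counterexample.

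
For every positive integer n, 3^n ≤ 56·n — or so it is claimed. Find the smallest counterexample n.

n = 6

A counterexample is any positive integer n such that 3^n > 56·n; we check each in order.
For n = 1, 2, 3, 4, 5 the conclusion holds.
n = 6: 3^n = 729 and 56·n = 336, so 729 > 336.
So n = 6 is the smallest counterexample.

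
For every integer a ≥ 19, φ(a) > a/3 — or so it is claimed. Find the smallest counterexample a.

a = 24

A counterexample is any integer a ≥ 19 such that the claim fails; we check each in order.
The first 5 eligible values, up to a = 23, all satisfy the conclusion.
a = 24: φ(24) = 8 and 24/3 = 8, so φ(24) ≤ 24/3.
Hence a = 24 is a counterexample.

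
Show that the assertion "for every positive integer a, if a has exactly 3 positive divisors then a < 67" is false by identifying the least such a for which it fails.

A counterexample is any positive integer a such that a has exactly 3 positive divisors but the claim fails; we check each in order.
The first 4 eligible values, up to a = 49, all satisfy the conclusion.
a = 121: τ(121) = 3; 121 ≥ 67.

a = 121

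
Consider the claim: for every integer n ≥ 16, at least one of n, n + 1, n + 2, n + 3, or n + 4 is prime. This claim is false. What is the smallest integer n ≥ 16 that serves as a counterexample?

n = 24

Check each integer n ≥ 16 in order until n, n + 1, n + 2, n + 3, n + 4 are all composite.
For n = 16, 17, 18, 19, 20, 21, 22, 23 the conclusion holds.
n = 24: 24 = 2 × 12; 25 = 5 × 5; 26 = 2 × 13; 27 = 3 × 9; 28 = 2 × 14 — all composite.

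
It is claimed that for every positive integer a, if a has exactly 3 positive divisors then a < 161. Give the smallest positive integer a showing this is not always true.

A counterexample is any positive integer a such that a has exactly 3 positive divisors but the claim fails; we check each in order.
For a = 4, 9, 25, 49, 121 the conclusion holds.
a = 169: τ(169) = 3; 169 ≥ 161.
So a = 169 is the smallest counterexample.

a = 169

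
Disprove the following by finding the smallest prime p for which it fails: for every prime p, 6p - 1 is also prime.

p = 11

We need the least prime p for which 6p - 1 is not prime.
p = 2: 6p - 1 = 11, prime.
p = 3: 6p - 1 = 17, prime.
p = 5: 6p - 1 = 29, prime.
p = 7: 6p - 1 = 41, prime.
p = 11: 6p - 1 = 65 = 5 × 13, not prime.
So p = 11 is the smallest counterexample.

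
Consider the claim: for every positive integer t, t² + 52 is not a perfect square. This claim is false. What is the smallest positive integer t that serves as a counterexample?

t = 12

Check each positive integer t in order until t² + 52 is a perfect square.
For t = 1, 2, 3, 4, …, 9, 10, 11 the conclusion holds.
t = 12: 12² + 52 = 196 = 14², a perfect square.
So t = 12 is the smallest counterexample.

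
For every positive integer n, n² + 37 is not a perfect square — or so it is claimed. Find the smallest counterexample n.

n = 18

Check each positive integer n in order until n² + 37 is a perfect square.
For n = 1, 2, 3, 4, …, 15, 16, 17 the conclusion holds.
n = 18: 18² + 37 = 361 = 19², a perfect square.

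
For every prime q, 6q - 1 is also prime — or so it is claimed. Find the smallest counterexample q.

q = 11

A counterexample is any prime q such that 6q - 1 is not prime; we check each in order.
The first 4 eligible values, up to q = 7, all satisfy the conclusion.
q = 11: 6q - 1 = 65 = 5 × 13, not prime.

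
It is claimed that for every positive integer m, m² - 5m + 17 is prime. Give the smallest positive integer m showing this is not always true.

We need the least positive integer m for which m² - 5m + 17 is not prime.
For m = 1, 2, 3, 4, …, 10, 11, 12 the conclusion holds.
m = 13: m² - 5m + 17 = 121 = 11 × 11, composite.
Thus m = 13 disproves the claim, and no smaller m works.

m = 13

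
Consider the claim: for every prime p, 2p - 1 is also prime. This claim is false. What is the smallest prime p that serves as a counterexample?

p = 5

A counterexample is any prime p such that 2p - 1 is not prime; we check each in order.
For p = 2, 3 the conclusion holds.
p = 5: 2p - 1 = 9 = 3 × 3, not prime.
Hence p = 5 is a counterexample.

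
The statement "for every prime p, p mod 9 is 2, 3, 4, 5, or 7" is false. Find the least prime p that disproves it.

A counterexample is any prime p such that the claim fails; we check each in order.
The first 6 eligible values, up to p = 13, all satisfy the conclusion.
p = 17: 17 mod 9 = 8 — not in {2, 3, 4, 5, 7}.
So p = 17 is the smallest counterexample.

p = 17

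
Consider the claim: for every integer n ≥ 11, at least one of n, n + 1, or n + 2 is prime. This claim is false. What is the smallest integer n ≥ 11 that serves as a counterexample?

n = 14

A counterexample is any integer n ≥ 11 such that n, n + 1, n + 2 are all composite; we check each in order.
n = 11: 11 is prime.
n = 12: 13 is prime.
n = 13: 13 is prime.
n = 14: 14 = 2 × 7; 15 = 3 × 5; 16 = 2 × 8 — all composite.
Hence n = 14 is a counterexample.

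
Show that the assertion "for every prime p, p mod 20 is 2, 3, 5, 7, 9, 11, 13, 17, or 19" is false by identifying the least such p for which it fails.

p = 41

The first 12 eligible values, up to p = 37, all satisfy the conclusion.
p = 41: 41 mod 20 = 1 — not in {2, 3, 5, 7, 9, 11, 13, 17, 19}.
So p = 41 is the smallest counterexample.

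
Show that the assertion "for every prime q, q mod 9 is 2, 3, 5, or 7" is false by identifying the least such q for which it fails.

A counterexample is any prime q such that the claim fails; we check each in order.
q = 2: 2 mod 9 = 2.
q = 3: 3 mod 9 = 3.
q = 5: 5 mod 9 = 5.
q = 7: 7 mod 9 = 7.
q = 11: 11 mod 9 = 2.
q = 13: 13 mod 9 = 4 — not in {2, 3, 5, 7}.

q = 13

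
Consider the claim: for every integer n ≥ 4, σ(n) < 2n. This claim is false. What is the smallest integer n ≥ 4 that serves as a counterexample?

n = 6

We need the least integer n ≥ 4 for which the claim fails.
For n = 4, 5 the conclusion holds.
n = 6: σ(6) = 12; 12 ≥ 12.
Hence n = 6 is a counterexample.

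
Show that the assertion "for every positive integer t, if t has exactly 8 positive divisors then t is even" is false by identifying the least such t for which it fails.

A counterexample is any positive integer t such that t has exactly 8 positive divisors but t is odd; we check each in order.
The first 12 eligible values, up to t = 104, all satisfy the conclusion.
t = 105: divisors of 105: 1, 3, 5, 7, 15, 21, 35, 105; 105 is odd.

t = 105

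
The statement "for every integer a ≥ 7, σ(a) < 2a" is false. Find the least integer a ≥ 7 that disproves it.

a = 12

We need the least integer a ≥ 7 for which the claim fails.
a = 7: σ(7) = 8; 8 < 14.
a = 8: σ(8) = 15; 15 < 16.
a = 9: σ(9) = 13; 13 < 18.
a = 10: σ(10) = 18; 18 < 20.
a = 11: σ(11) = 12; 12 < 22.
a = 12: σ(12) = 28; 28 ≥ 24.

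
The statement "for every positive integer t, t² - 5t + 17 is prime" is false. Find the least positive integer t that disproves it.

t = 13

Check each positive integer t in order until t² - 5t + 17 is not prime.
For t = 1, 2, 3, 4, …, 10, 11, 12 the conclusion holds.
t = 13: t² - 5t + 17 = 121 = 11 × 11, composite.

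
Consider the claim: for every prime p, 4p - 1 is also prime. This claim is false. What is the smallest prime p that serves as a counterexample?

p = 7

We need the least prime p for which 4p - 1 is not prime.
For p = 2, 3, 5 the conclusion holds.
p = 7: 4p - 1 = 27 = 3 × 9, not prime.
Thus p = 7 disproves the claim, and no smaller p works.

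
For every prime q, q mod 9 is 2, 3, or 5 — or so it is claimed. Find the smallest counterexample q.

q = 7

A counterexample is any prime q such that the claim fails; we check each in order.
q = 2: 2 mod 9 = 2.
q = 3: 3 mod 9 = 3.
q = 5: 5 mod 9 = 5.
q = 7: 7 mod 9 = 7 — not in {2, 3, 5}.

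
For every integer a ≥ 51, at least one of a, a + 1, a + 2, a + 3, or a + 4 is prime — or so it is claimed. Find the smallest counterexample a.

a = 51: 53 is prime.
a = 52: 53 is prime.
a = 53: 53 is prime.
a = 54: 54 = 2 × 27; 55 = 5 × 11; 56 = 2 × 28; 57 = 3 × 19; 58 = 2 × 29 — all composite.
Thus a = 54 disproves the claim, and no smaller a works.

a = 54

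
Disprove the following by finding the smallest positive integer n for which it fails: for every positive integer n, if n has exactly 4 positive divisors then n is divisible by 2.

Check each positive integer n in order until n has exactly 4 positive divisors but n is not divisible by 2.
The first 4 eligible values, up to n = 14, all satisfy the conclusion.
n = 15: τ(15) = 4; 15 mod 2 = 1.

n = 15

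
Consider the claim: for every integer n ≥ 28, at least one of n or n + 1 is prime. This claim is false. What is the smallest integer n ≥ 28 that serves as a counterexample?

For n = 28, 29, 30, 31 the conclusion holds.
n = 32: 32 = 2 × 16; 33 = 3 × 11 — both composite.

n = 32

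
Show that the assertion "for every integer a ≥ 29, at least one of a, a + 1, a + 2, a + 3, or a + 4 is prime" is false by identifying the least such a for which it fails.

a = 29: 29 is prime.
a = 30: 31 is prime.
a = 31: 31 is prime.
a = 32: 32 = 2 × 16; 33 = 3 × 11; 34 = 2 × 17; 35 = 5 × 7; 36 = 2 × 18 — all composite.
Hence a = 32 is a counterexample.

a = 32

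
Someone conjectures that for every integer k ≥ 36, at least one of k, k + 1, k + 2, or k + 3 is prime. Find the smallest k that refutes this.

Check each integer k ≥ 36 in order until k, k + 1, k + 2, k + 3 are all composite.
For k = 36, 37, 38, 39, …, 45, 46, 47 the conclusion holds.
k = 48: 48 = 2 × 24; 49 = 7 × 7; 50 = 2 × 25; 51 = 3 × 17 — all composite.

k = 48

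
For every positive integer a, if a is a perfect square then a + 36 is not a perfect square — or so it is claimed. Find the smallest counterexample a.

We need the least positive integer a for which a is a perfect square but a + 36 is a perfect square.
a = 1: 1 + 36 = 37, not a perfect square.
a = 4: 4 + 36 = 40, not a perfect square.
a = 9: 9 + 36 = 45, not a perfect square.
a = 16: 16 + 36 = 52, not a perfect square.
a = 25: 25 + 36 = 61, not a perfect square.
a = 36: 36 + 36 = 72, not a perfect square.
a = 49: 49 + 36 = 85, not a perfect square.
a = 64: 64 = 8² and 64 + 36 = 100 = 10².

a = 64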